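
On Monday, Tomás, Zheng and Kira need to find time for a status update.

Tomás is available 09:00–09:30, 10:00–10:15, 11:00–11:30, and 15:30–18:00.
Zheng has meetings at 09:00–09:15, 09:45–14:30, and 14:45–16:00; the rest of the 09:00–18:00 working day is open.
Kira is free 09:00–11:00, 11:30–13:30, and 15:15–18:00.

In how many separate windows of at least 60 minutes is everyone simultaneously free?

1

Zheng free within 09:00–18:00: 09:15–09:45, 14:30–14:45, 16:00–18:00.
Tomás ∩ Zheng: 09:15–09:30, 16:00–18:00.
Tomás ∩ Zheng ∩ Kira: 09:15–09:30, 16:00–18:00.
Windows ≥ 60 min: 16:00–18:00.
That's 1 window.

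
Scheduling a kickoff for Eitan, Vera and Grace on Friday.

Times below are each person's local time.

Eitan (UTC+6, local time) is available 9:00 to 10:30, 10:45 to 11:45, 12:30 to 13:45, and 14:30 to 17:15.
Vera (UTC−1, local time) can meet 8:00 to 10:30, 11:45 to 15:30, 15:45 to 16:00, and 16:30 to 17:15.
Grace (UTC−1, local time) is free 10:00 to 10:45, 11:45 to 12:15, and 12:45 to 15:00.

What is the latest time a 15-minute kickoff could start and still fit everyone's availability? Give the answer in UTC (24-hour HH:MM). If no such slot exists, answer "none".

11:00

Eitan → UTC: 03:00–04:30, 04:45–05:45, 06:30–07:45, 08:30–11:15.
Vera → UTC: 09:00–11:30, 12:45–16:30, 16:45–17:00, 17:30–18:15.
Grace → UTC: 11:00–11:45, 12:45–13:15, 13:45–16:00.
Eitan ∩ Vera: 09:00–11:15.
Eitan ∩ Vera ∩ Grace: 11:00–11:15.
Windows ≥ 15 min: 11:00–11:15.
Latest start in the last window 11:00–11:15 is 11:15 − 15 min = 11:00.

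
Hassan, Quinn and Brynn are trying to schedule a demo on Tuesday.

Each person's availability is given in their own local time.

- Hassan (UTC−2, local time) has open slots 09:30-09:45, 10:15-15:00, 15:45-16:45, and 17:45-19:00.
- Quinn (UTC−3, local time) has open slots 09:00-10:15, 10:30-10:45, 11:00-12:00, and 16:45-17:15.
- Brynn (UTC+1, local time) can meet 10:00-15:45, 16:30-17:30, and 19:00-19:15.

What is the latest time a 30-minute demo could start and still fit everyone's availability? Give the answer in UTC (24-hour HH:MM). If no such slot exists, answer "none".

Hassan → UTC: 11:30–11:45, 12:15–17:00, 17:45–18:45, 19:45–21:00.
Quinn → UTC: 12:00–13:15, 13:30–13:45, 14:00–15:00, 19:45–20:15.
Brynn → UTC: 09:00–14:45, 15:30–16:30, 18:00–18:15.
Hassan ∩ Quinn: 12:15–13:15, 13:30–13:45, 14:00–15:00, 19:45–20:15.
Hassan ∩ Quinn ∩ Brynn: 12:15–13:15, 13:30–13:45, 14:00–14:45.
Windows ≥ 30 min: 12:15–13:15, 14:00–14:45.
Latest start in the last window 14:00–14:45 is 14:45 − 30 min = 14:15.

14:15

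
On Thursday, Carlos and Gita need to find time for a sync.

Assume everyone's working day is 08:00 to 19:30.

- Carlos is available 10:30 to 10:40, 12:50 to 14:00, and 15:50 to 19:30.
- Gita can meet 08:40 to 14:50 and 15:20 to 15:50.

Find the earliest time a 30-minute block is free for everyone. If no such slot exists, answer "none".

12:50

Carlos ∩ Gita: 10:30–10:40, 12:50–14:00.
Windows ≥ 30 min: 12:50–14:00.
Earliest such window starts at 12:50.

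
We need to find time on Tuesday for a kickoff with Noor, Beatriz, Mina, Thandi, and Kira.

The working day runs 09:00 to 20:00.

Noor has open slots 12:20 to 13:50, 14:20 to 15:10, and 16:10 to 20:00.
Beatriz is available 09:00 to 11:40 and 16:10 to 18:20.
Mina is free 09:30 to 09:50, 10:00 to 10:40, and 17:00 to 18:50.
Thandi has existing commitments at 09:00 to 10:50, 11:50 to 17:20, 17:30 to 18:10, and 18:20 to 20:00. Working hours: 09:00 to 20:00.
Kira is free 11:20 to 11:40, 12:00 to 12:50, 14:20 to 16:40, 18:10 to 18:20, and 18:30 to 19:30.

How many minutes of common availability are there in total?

Thandi free within 09:00–20:00: 10:50–11:50, 17:20–17:30, 18:10–18:20.
Noor ∩ Beatriz: 16:10–18:20.
Noor ∩ Beatriz ∩ Mina: 17:00–18:20.
Noor ∩ Beatriz ∩ Mina ∩ Thandi: 17:20–17:30, 18:10–18:20.
Noor ∩ Beatriz ∩ Mina ∩ Thandi ∩ Kira: 18:10–18:20.
Total common minutes: 10.

10 minutes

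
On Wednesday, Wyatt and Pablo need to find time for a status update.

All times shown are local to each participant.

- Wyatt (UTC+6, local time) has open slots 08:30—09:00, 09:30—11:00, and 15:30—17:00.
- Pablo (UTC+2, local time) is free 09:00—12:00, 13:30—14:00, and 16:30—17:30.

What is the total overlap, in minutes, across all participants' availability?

30 minutes

Wyatt → UTC: 02:30–03:00, 03:30–05:00, 09:30–11:00.
Pablo → UTC: 07:00–10:00, 11:30–12:00, 14:30–15:30.
Wyatt ∩ Pablo: 09:30–10:00.
Total common minutes: 30.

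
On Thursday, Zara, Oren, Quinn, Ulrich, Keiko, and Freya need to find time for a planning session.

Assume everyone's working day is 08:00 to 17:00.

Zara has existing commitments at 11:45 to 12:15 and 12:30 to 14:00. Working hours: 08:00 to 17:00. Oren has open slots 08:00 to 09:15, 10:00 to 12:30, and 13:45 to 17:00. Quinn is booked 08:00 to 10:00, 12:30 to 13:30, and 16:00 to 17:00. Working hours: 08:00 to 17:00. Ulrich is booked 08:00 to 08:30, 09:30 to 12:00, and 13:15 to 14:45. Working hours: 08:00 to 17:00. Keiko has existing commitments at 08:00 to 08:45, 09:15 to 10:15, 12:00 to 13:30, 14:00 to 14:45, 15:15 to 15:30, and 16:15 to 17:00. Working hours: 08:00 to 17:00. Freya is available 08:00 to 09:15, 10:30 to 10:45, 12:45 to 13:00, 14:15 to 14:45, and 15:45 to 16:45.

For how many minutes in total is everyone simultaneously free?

Zara free within 08:00–17:00: 08:00–11:45, 12:15–12:30, 14:00–17:00.
Quinn free within 08:00–17:00: 10:00–12:30, 13:30–16:00.
Ulrich free within 08:00–17:00: 08:30–09:30, 12:00–13:15, 14:45–17:00.
Keiko free within 08:00–17:00: 08:45–09:15, 10:15–12:00, 13:30–14:00, 14:45–15:15, 15:30–16:15.
Zara ∩ Oren: 08:00–09:15, 10:00–11:45, 12:15–12:30, 14:00–17:00.
Zara ∩ Oren ∩ Quinn: 10:00–11:45, 12:15–12:30, 14:00–16:00.
Zara ∩ Oren ∩ Quinn ∩ Ulrich: 12:15–12:30, 14:45–16:00.
Zara ∩ Oren ∩ Quinn ∩ Ulrich ∩ Keiko: 14:45–15:15, 15:30–16:00.
Zara ∩ Oren ∩ Quinn ∩ Ulrich ∩ Keiko ∩ Freya: 15:45–16:00.
Total common minutes: 15.

15 minutes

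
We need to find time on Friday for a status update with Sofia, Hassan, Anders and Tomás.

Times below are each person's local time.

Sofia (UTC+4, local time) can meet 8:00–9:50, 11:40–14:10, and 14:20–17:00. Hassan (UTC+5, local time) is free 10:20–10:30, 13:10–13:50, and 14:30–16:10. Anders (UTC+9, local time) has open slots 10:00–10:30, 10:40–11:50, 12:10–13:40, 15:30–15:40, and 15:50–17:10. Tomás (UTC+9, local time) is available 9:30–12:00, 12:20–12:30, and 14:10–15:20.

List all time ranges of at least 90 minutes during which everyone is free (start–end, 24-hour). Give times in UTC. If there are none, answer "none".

Sofia → UTC: 04:00–05:50, 07:40–10:10, 10:20–13:00.
Hassan → UTC: 05:20–05:30, 08:10–08:50, 09:30–11:10.
Anders → UTC: 01:00–01:30, 01:40–02:50, 03:10–04:40, 06:30–06:40, 06:50–08:10.
Tomás → UTC: 00:30–03:00, 03:20–03:30, 05:10–06:20.
Sofia ∩ Hassan: 05:20–05:30, 08:10–08:50, 09:30–10:10, 10:20–11:10.
Sofia ∩ Hassan ∩ Anders: (none).
Sofia ∩ Hassan ∩ Anders ∩ Tomás: (none).
Windows ≥ 90 min: (none).

none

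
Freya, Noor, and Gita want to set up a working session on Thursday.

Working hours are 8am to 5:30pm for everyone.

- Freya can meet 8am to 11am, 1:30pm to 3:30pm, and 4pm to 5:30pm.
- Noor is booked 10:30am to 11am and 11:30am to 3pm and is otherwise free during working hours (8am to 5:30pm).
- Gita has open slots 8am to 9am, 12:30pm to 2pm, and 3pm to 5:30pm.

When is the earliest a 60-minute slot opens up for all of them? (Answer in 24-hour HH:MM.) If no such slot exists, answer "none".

Noor free within 08:00–17:30: 08:00–10:30, 11:00–11:30, 15:00–17:30.
Freya ∩ Noor: 08:00–10:30, 15:00–15:30, 16:00–17:30.
Freya ∩ Noor ∩ Gita: 08:00–09:00, 15:00–15:30, 16:00–17:30.
Windows ≥ 60 min: 08:00–09:00, 16:00–17:30.
Earliest such window starts at 08:00.

08:00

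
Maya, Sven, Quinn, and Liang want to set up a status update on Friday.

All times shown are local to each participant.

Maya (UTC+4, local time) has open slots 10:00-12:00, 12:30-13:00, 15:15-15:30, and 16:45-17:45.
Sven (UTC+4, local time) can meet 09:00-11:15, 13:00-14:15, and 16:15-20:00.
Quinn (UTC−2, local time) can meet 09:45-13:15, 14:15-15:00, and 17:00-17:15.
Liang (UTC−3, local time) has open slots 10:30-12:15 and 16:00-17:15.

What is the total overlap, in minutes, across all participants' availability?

15 minutes

Maya → UTC: 06:00–08:00, 08:30–09:00, 11:15–11:30, 12:45–13:45.
Sven → UTC: 05:00–07:15, 09:00–10:15, 12:15–16:00.
Quinn → UTC: 11:45–15:15, 16:15–17:00, 19:00–19:15.
Liang → UTC: 13:30–15:15, 19:00–20:15.
Maya ∩ Sven: 06:00–07:15, 12:45–13:45.
Maya ∩ Sven ∩ Quinn: 12:45–13:45.
Maya ∩ Sven ∩ Quinn ∩ Liang: 13:30–13:45.
Total common minutes: 15.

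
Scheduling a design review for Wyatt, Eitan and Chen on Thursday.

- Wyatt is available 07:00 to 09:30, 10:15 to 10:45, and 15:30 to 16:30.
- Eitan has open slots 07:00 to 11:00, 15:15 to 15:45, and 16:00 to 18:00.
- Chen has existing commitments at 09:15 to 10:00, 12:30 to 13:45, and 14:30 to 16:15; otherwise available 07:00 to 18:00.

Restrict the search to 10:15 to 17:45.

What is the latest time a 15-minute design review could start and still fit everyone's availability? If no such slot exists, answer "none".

16:15

Chen free within 07:00–18:00: 07:00–09:15, 10:00–12:30, 13:45–14:30, 16:15–18:00.
Wyatt ∩ Eitan: 07:00–09:30, 10:15–10:45, 15:30–15:45, 16:00–16:30.
Wyatt ∩ Eitan ∩ Chen: 07:00–09:15, 10:15–10:45, 16:15–16:30.
Restricted to 10:15–17:45: 10:15–10:45, 16:15–16:30.
Windows ≥ 15 min: 10:15–10:45, 16:15–16:30.
Latest start in the last window 16:15–16:30 is 16:30 − 15 min = 16:15.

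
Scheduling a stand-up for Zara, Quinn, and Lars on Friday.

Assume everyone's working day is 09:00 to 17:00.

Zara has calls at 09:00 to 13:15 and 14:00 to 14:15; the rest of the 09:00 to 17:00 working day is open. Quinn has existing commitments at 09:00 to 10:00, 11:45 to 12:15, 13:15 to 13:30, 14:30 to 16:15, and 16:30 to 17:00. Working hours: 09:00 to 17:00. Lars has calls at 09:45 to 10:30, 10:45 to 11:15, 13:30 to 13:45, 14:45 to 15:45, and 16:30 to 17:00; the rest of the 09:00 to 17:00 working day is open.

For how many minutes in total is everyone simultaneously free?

Zara free within 09:00–17:00: 13:15–14:00, 14:15–17:00.
Quinn free within 09:00–17:00: 10:00–11:45, 12:15–13:15, 13:30–14:30, 16:15–16:30.
Lars free within 09:00–17:00: 09:00–09:45, 10:30–10:45, 11:15–13:30, 13:45–14:45, 15:45–16:30.
Zara ∩ Quinn: 13:30–14:00, 14:15–14:30, 16:15–16:30.
Zara ∩ Quinn ∩ Lars: 13:45–14:00, 14:15–14:30, 16:15–16:30.
Total common minutes: 15 + 15 + 15 = 45.

45 minutes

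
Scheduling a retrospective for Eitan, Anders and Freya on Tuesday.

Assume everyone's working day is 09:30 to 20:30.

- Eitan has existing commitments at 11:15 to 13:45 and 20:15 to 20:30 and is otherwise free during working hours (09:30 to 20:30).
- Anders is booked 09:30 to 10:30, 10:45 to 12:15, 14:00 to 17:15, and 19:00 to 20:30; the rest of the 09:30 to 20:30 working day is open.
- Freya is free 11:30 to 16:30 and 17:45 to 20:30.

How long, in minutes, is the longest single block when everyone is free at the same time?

75 minutes

Eitan free within 09:30–20:30: 09:30–11:15, 13:45–20:15.
Anders free within 09:30–20:30: 10:30–10:45, 12:15–14:00, 17:15–19:00.
Eitan ∩ Anders: 10:30–10:45, 13:45–14:00, 17:15–19:00.
Eitan ∩ Anders ∩ Freya: 13:45–14:00, 17:45–19:00.
Common window lengths: 15, 75 min; longest is 75.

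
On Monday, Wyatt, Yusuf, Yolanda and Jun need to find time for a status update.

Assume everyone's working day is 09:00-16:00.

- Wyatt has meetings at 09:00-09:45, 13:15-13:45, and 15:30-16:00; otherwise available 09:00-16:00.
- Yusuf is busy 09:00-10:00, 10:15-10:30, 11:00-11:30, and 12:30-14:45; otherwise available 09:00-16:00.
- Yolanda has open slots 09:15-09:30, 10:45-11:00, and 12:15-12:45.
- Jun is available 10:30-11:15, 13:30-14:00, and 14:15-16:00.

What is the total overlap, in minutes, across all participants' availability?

15 minutes

Wyatt free within 09:00–16:00: 09:45–13:15, 13:45–15:30.
Yusuf free within 09:00–16:00: 10:00–10:15, 10:30–11:00, 11:30–12:30, 14:45–16:00.
Wyatt ∩ Yusuf: 10:00–10:15, 10:30–11:00, 11:30–12:30, 14:45–15:30.
Wyatt ∩ Yusuf ∩ Yolanda: 10:45–11:00, 12:15–12:30.
Wyatt ∩ Yusuf ∩ Yolanda ∩ Jun: 10:45–11:00.
Total common minutes: 15.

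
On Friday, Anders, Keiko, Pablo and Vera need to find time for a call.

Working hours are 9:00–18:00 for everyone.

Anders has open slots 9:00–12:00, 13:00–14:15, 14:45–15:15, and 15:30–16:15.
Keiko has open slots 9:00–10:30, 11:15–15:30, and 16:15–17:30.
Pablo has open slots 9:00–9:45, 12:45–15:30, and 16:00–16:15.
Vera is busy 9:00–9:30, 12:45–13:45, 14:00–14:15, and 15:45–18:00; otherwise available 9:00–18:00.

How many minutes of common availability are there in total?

60 minutes

Vera free within 09:00–18:00: 09:30–12:45, 13:45–14:00, 14:15–15:45.
Anders ∩ Keiko: 09:00–10:30, 11:15–12:00, 13:00–14:15, 14:45–15:15.
Anders ∩ Keiko ∩ Pablo: 09:00–09:45, 13:00–14:15, 14:45–15:15.
Anders ∩ Keiko ∩ Pablo ∩ Vera: 09:30–09:45, 13:45–14:00, 14:45–15:15.
Total common minutes: 15 + 15 + 30 = 60.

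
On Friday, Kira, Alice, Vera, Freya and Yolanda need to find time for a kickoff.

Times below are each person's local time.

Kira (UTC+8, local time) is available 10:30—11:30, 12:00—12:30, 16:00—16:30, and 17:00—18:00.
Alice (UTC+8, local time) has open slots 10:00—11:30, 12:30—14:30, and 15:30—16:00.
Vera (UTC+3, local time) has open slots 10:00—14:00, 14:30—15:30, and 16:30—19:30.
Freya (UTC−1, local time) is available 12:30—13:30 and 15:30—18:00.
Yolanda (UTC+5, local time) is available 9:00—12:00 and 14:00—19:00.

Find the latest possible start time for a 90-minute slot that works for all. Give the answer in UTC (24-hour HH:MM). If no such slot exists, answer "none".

none

Kira → UTC: 02:30–03:30, 04:00–04:30, 08:00–08:30, 09:00–10:00.
Alice → UTC: 02:00–03:30, 04:30–06:30, 07:30–08:00.
Vera → UTC: 07:00–11:00, 11:30–12:30, 13:30–16:30.
Freya → UTC: 13:30–14:30, 16:30–19:00.
Yolanda → UTC: 04:00–07:00, 09:00–14:00.
Kira ∩ Alice: 02:30–03:30.
Kira ∩ Alice ∩ Vera: (none).
Kira ∩ Alice ∩ Vera ∩ Freya: (none).
Kira ∩ Alice ∩ Vera ∩ Freya ∩ Yolanda: (none).
Windows ≥ 90 min: (none).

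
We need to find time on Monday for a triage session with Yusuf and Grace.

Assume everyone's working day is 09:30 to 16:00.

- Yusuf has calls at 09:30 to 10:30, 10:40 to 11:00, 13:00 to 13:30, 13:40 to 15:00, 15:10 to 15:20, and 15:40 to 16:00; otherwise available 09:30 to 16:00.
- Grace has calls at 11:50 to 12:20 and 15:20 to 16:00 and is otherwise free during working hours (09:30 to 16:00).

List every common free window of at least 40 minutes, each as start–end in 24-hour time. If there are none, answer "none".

Yusuf free within 09:30–16:00: 10:30–10:40, 11:00–13:00, 13:30–13:40, 15:00–15:10, 15:20–15:40.
Grace free within 09:30–16:00: 09:30–11:50, 12:20–15:20.
Yusuf ∩ Grace: 10:30–10:40, 11:00–11:50, 12:20–13:00, 13:30–13:40, 15:00–15:10.
Windows ≥ 40 min: 11:00–11:50, 12:20–13:00.

11:00–11:50, 12:20–13:00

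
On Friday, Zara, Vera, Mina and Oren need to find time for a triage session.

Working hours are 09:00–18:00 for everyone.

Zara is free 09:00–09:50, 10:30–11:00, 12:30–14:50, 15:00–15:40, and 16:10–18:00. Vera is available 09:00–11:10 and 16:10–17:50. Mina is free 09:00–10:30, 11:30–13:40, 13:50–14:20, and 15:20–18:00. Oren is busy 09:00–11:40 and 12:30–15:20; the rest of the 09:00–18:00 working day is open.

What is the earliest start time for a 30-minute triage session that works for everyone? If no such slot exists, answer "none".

Oren free within 09:00–18:00: 11:40–12:30, 15:20–18:00.
Zara ∩ Vera: 09:00–09:50, 10:30–11:00, 16:10–17:50.
Zara ∩ Vera ∩ Mina: 09:00–09:50, 16:10–17:50.
Zara ∩ Vera ∩ Mina ∩ Oren: 16:10–17:50.
Windows ≥ 30 min: 16:10–17:50.
Earliest such window starts at 16:10.

16:10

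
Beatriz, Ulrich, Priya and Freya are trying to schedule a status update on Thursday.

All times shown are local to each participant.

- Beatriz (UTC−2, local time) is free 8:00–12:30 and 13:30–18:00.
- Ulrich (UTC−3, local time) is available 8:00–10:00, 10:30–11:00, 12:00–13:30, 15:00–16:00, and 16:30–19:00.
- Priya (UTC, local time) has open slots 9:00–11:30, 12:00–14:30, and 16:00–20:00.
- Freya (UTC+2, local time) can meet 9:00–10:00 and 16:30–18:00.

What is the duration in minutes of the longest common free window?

0 minutes

Beatriz → UTC: 10:00–14:30, 15:30–20:00.
Ulrich → UTC: 11:00–13:00, 13:30–14:00, 15:00–16:30, 18:00–19:00, 19:30–22:00.
Priya → UTC: 09:00–11:30, 12:00–14:30, 16:00–20:00.
Freya → UTC: 07:00–08:00, 14:30–16:00.
Beatriz ∩ Ulrich: 11:00–13:00, 13:30–14:00, 15:30–16:30, 18:00–19:00, 19:30–20:00.
Beatriz ∩ Ulrich ∩ Priya: 11:00–11:30, 12:00–13:00, 13:30–14:00, 16:00–16:30, 18:00–19:00, 19:30–20:00.
Beatriz ∩ Ulrich ∩ Priya ∩ Freya: (none).
No common window.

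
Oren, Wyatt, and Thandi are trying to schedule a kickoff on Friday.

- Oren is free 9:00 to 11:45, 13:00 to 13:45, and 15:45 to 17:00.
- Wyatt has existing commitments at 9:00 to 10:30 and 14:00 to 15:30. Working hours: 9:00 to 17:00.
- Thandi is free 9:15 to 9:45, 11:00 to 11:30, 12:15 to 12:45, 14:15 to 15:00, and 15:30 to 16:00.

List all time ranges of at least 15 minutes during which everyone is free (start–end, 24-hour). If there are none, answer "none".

11:00–11:30, 15:45–16:00

Wyatt free within 09:00–17:00: 10:30–14:00, 15:30–17:00.
Oren ∩ Wyatt: 10:30–11:45, 13:00–13:45, 15:45–17:00.
Oren ∩ Wyatt ∩ Thandi: 11:00–11:30, 15:45–16:00.
Windows ≥ 15 min: 11:00–11:30, 15:45–16:00.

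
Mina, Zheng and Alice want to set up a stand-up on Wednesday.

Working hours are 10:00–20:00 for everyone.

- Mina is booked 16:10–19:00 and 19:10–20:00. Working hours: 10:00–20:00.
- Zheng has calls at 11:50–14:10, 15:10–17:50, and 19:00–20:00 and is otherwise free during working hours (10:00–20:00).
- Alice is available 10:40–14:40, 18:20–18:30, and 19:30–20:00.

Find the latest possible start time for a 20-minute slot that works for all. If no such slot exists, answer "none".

Mina free within 10:00–20:00: 10:00–16:10, 19:00–19:10.
Zheng free within 10:00–20:00: 10:00–11:50, 14:10–15:10, 17:50–19:00.
Mina ∩ Zheng: 10:00–11:50, 14:10–15:10.
Mina ∩ Zheng ∩ Alice: 10:40–11:50, 14:10–14:40.
Windows ≥ 20 min: 10:40–11:50, 14:10–14:40.
Latest start in the last window 14:10–14:40 is 14:40 − 20 min = 14:20.

14:20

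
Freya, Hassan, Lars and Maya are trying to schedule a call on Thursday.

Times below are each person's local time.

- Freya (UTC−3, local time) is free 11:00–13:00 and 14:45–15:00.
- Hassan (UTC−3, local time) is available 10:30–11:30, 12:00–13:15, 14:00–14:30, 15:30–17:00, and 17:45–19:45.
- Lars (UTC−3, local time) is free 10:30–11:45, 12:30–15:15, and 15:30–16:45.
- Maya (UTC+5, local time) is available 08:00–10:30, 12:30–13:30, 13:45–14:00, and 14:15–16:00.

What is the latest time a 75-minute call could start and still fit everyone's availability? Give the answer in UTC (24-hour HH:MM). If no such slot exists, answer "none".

Freya → UTC: 14:00–16:00, 17:45–18:00.
Hassan → UTC: 13:30–14:30, 15:00–16:15, 17:00–17:30, 18:30–20:00, 20:45–22:45.
Lars → UTC: 13:30–14:45, 15:30–18:15, 18:30–19:45.
Maya → UTC: 03:00–05:30, 07:30–08:30, 08:45–09:00, 09:15–11:00.
Freya ∩ Hassan: 14:00–14:30, 15:00–16:00.
Freya ∩ Hassan ∩ Lars: 14:00–14:30, 15:30–16:00.
Freya ∩ Hassan ∩ Lars ∩ Maya: (none).
Windows ≥ 75 min: (none).

none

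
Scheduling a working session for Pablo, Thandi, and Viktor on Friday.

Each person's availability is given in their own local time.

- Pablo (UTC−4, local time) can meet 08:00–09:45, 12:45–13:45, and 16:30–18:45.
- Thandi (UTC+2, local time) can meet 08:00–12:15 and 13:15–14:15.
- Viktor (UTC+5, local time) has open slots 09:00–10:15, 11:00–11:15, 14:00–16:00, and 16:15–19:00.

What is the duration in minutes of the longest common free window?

15 minutes

Pablo → UTC: 12:00–13:45, 16:45–17:45, 20:30–22:45.
Thandi → UTC: 06:00–10:15, 11:15–12:15.
Viktor → UTC: 04:00–05:15, 06:00–06:15, 09:00–11:00, 11:15–14:00.
Pablo ∩ Thandi: 12:00–12:15.
Pablo ∩ Thandi ∩ Viktor: 12:00–12:15.
Single common window of 15 minutes.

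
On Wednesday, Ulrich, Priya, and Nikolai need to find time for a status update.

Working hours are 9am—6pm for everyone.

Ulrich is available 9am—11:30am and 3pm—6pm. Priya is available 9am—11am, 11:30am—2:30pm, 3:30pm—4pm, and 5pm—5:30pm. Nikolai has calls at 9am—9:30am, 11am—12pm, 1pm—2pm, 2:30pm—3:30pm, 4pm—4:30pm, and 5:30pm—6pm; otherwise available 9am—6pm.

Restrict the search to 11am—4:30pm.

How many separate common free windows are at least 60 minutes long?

0

Nikolai free within 09:00–18:00: 09:30–11:00, 12:00–13:00, 14:00–14:30, 15:30–16:00, 16:30–17:30.
Ulrich ∩ Priya: 09:00–11:00, 15:30–16:00, 17:00–17:30.
Ulrich ∩ Priya ∩ Nikolai: 09:30–11:00, 15:30–16:00, 17:00–17:30.
Restricted to 11:00–16:30: 15:30–16:00.
Windows ≥ 60 min: (none).
That's 0 windows.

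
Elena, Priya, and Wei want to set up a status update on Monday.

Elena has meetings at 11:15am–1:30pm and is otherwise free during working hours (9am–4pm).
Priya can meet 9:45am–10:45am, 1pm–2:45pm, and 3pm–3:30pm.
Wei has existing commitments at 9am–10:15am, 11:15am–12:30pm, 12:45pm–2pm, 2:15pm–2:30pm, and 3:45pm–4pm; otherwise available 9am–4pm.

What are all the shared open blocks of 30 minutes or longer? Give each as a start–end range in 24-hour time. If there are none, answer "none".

Elena free within 09:00–16:00: 09:00–11:15, 13:30–16:00.
Wei free within 09:00–16:00: 10:15–11:15, 12:30–12:45, 14:00–14:15, 14:30–15:45.
Elena ∩ Priya: 09:45–10:45, 13:30–14:45, 15:00–15:30.
Elena ∩ Priya ∩ Wei: 10:15–10:45, 14:00–14:15, 14:30–14:45, 15:00–15:30.
Windows ≥ 30 min: 10:15–10:45, 15:00–15:30.

10:15–10:45, 15:00–15:30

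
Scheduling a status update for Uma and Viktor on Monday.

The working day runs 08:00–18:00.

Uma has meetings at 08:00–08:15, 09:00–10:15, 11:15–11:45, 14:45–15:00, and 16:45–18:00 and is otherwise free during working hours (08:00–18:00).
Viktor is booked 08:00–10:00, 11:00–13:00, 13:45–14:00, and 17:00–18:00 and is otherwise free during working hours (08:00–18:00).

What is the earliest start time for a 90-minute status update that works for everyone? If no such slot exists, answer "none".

15:00

Uma free within 08:00–18:00: 08:15–09:00, 10:15–11:15, 11:45–14:45, 15:00–16:45.
Viktor free within 08:00–18:00: 10:00–11:00, 13:00–13:45, 14:00–17:00.
Uma ∩ Viktor: 10:15–11:00, 13:00–13:45, 14:00–14:45, 15:00–16:45.
Windows ≥ 90 min: 15:00–16:45.
Earliest such window starts at 15:00.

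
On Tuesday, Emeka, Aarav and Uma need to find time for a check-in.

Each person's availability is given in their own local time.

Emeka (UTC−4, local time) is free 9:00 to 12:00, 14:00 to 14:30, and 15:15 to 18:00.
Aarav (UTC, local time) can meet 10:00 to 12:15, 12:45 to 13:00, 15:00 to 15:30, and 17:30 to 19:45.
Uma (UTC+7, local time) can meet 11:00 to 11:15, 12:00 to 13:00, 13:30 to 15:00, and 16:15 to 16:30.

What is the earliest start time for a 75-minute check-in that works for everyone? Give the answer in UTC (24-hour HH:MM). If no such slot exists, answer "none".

none

Emeka → UTC: 13:00–16:00, 18:00–18:30, 19:15–22:00.
Aarav → UTC: 10:00–12:15, 12:45–13:00, 15:00–15:30, 17:30–19:45.
Uma → UTC: 04:00–04:15, 05:00–06:00, 06:30–08:00, 09:15–09:30.
Emeka ∩ Aarav: 15:00–15:30, 18:00–18:30, 19:15–19:45.
Emeka ∩ Aarav ∩ Uma: (none).
Windows ≥ 75 min: (none).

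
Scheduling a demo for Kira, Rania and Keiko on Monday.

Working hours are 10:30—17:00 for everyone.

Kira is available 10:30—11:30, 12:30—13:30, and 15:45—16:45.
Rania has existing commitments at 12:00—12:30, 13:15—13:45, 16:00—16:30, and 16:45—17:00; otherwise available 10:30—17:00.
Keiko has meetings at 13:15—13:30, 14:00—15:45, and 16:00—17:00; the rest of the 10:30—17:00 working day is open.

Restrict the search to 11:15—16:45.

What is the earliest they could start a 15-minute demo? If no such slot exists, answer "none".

Rania free within 10:30–17:00: 10:30–12:00, 12:30–13:15, 13:45–16:00, 16:30–16:45.
Keiko free within 10:30–17:00: 10:30–13:15, 13:30–14:00, 15:45–16:00.
Kira ∩ Rania: 10:30–11:30, 12:30–13:15, 15:45–16:00, 16:30–16:45.
Kira ∩ Rania ∩ Keiko: 10:30–11:30, 12:30–13:15, 15:45–16:00.
Restricted to 11:15–16:45: 11:15–11:30, 12:30–13:15, 15:45–16:00.
Windows ≥ 15 min: 11:15–11:30, 12:30–13:15, 15:45–16:00.
Earliest such window starts at 11:15.

11:15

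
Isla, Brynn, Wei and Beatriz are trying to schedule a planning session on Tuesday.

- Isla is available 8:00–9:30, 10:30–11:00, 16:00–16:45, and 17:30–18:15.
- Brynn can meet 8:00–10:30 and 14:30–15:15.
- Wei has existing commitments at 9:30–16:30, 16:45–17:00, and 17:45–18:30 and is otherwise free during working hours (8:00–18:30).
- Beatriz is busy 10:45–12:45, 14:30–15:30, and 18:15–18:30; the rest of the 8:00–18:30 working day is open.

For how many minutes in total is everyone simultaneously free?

90 minutes

Wei free within 08:00–18:30: 08:00–09:30, 16:30–16:45, 17:00–17:45.
Beatriz free within 08:00–18:30: 08:00–10:45, 12:45–14:30, 15:30–18:15.
Isla ∩ Brynn: 08:00–09:30.
Isla ∩ Brynn ∩ Wei: 08:00–09:30.
Isla ∩ Brynn ∩ Wei ∩ Beatriz: 08:00–09:30.
Total common minutes: 90.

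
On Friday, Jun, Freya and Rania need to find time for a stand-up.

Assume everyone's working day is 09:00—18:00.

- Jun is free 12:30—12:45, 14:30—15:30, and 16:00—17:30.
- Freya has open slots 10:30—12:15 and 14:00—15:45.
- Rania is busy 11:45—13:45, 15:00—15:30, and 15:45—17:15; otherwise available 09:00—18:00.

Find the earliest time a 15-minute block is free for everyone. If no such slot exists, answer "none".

14:30

Rania free within 09:00–18:00: 09:00–11:45, 13:45–15:00, 15:30–15:45, 17:15–18:00.
Jun ∩ Freya: 14:30–15:30.
Jun ∩ Freya ∩ Rania: 14:30–15:00.
Windows ≥ 15 min: 14:30–15:00.
Earliest such window starts at 14:30.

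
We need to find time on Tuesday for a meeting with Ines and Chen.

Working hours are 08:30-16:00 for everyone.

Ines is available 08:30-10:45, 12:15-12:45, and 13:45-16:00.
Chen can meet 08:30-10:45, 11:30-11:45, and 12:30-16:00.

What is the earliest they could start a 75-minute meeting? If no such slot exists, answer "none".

Ines ∩ Chen: 08:30–10:45, 12:30–12:45, 13:45–16:00.
Windows ≥ 75 min: 08:30–10:45, 13:45–16:00.
Earliest such window starts at 08:30.

08:30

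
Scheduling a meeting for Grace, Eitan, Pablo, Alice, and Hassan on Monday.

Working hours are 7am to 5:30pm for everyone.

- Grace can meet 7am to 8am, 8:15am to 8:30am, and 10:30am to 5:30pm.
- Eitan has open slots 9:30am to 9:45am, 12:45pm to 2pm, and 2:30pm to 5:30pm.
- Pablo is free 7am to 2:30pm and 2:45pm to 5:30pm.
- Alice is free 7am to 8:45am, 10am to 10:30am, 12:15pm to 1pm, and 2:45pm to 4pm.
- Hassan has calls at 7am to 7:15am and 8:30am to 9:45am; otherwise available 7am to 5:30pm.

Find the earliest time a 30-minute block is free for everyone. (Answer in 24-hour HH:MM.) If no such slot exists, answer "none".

Hassan free within 07:00–17:30: 07:15–08:30, 09:45–17:30.
Grace ∩ Eitan: 12:45–14:00, 14:30–17:30.
Grace ∩ Eitan ∩ Pablo: 12:45–14:00, 14:45–17:30.
Grace ∩ Eitan ∩ Pablo ∩ Alice: 12:45–13:00, 14:45–16:00.
Grace ∩ Eitan ∩ Pablo ∩ Alice ∩ Hassan: 12:45–13:00, 14:45–16:00.
Windows ≥ 30 min: 14:45–16:00.
Earliest such window starts at 14:45.

14:45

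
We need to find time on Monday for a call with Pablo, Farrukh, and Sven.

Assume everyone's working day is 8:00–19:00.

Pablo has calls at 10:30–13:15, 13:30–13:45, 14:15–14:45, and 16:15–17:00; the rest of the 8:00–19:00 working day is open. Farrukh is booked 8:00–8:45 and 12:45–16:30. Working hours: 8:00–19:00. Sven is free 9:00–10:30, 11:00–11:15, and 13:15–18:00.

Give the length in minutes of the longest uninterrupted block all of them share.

90 minutes

Pablo free within 08:00–19:00: 08:00–10:30, 13:15–13:30, 13:45–14:15, 14:45–16:15, 17:00–19:00.
Farrukh free within 08:00–19:00: 08:45–12:45, 16:30–19:00.
Pablo ∩ Farrukh: 08:45–10:30, 17:00–19:00.
Pablo ∩ Farrukh ∩ Sven: 09:00–10:30, 17:00–18:00.
Common window lengths: 90, 60 min; longest is 90.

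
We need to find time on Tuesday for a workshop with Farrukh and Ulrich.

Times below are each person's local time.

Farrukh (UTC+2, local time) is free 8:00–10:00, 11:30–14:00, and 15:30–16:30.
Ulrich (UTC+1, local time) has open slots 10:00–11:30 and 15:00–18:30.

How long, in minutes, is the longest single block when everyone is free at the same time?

60 minutes

Farrukh → UTC: 06:00–08:00, 09:30–12:00, 13:30–14:30.
Ulrich → UTC: 09:00–10:30, 14:00–17:30.
Farrukh ∩ Ulrich: 09:30–10:30, 14:00–14:30.
Common window lengths: 60, 30 min; longest is 60.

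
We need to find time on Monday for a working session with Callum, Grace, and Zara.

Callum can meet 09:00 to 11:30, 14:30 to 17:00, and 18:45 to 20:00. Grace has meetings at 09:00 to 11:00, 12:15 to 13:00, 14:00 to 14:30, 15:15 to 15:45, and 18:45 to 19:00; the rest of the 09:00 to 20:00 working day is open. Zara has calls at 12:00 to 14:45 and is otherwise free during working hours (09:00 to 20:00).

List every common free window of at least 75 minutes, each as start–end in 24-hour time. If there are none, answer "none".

Grace free within 09:00–20:00: 11:00–12:15, 13:00–14:00, 14:30–15:15, 15:45–18:45, 19:00–20:00.
Zara free within 09:00–20:00: 09:00–12:00, 14:45–20:00.
Callum ∩ Grace: 11:00–11:30, 14:30–15:15, 15:45–17:00, 19:00–20:00.
Callum ∩ Grace ∩ Zara: 11:00–11:30, 14:45–15:15, 15:45–17:00, 19:00–20:00.
Windows ≥ 75 min: 15:45–17:00.

15:45–17:00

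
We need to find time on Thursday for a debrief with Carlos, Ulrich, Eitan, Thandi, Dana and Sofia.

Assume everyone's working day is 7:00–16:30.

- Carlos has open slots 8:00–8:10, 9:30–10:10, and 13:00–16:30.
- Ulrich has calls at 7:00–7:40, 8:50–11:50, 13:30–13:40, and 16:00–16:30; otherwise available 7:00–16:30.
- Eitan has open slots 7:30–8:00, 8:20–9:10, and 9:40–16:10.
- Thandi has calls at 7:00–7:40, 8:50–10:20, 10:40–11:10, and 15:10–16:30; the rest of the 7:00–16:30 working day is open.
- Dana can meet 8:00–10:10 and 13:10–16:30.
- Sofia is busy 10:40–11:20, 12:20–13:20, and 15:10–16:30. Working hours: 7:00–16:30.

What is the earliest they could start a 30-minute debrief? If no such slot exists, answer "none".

13:40

Ulrich free within 07:00–16:30: 07:40–08:50, 11:50–13:30, 13:40–16:00.
Thandi free within 07:00–16:30: 07:40–08:50, 10:20–10:40, 11:10–15:10.
Sofia free within 07:00–16:30: 07:00–10:40, 11:20–12:20, 13:20–15:10.
Carlos ∩ Ulrich: 08:00–08:10, 13:00–13:30, 13:40–16:00.
Carlos ∩ Ulrich ∩ Eitan: 13:00–13:30, 13:40–16:00.
Carlos ∩ Ulrich ∩ Eitan ∩ Thandi: 13:00–13:30, 13:40–15:10.
Carlos ∩ Ulrich ∩ Eitan ∩ Thandi ∩ Dana: 13:10–13:30, 13:40–15:10.
Carlos ∩ Ulrich ∩ Eitan ∩ Thandi ∩ Dana ∩ Sofia: 13:20–13:30, 13:40–15:10.
Windows ≥ 30 min: 13:40–15:10.
Earliest such window starts at 13:40.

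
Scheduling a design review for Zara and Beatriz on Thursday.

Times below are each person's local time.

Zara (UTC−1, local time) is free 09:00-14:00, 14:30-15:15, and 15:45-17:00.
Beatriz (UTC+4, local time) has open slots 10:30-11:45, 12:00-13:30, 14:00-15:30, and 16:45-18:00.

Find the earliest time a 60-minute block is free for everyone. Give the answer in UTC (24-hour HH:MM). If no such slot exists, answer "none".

Zara → UTC: 10:00–15:00, 15:30–16:15, 16:45–18:00.
Beatriz → UTC: 06:30–07:45, 08:00–09:30, 10:00–11:30, 12:45–14:00.
Zara ∩ Beatriz: 10:00–11:30, 12:45–14:00.
Windows ≥ 60 min: 10:00–11:30, 12:45–14:00.
Earliest such window starts at 10:00.

10:00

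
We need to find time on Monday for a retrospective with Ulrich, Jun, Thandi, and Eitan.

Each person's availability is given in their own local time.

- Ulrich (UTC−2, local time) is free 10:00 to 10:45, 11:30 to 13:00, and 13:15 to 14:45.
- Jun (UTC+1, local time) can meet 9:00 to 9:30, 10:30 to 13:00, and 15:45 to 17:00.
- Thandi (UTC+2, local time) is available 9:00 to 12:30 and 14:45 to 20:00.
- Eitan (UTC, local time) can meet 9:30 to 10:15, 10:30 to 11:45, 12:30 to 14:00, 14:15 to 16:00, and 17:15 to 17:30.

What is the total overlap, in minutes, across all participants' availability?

Ulrich → UTC: 12:00–12:45, 13:30–15:00, 15:15–16:45.
Jun → UTC: 08:00–08:30, 09:30–12:00, 14:45–16:00.
Thandi → UTC: 07:00–10:30, 12:45–18:00.
Eitan → UTC: 09:30–10:15, 10:30–11:45, 12:30–14:00, 14:15–16:00, 17:15–17:30.
Ulrich ∩ Jun: 14:45–15:00, 15:15–16:00.
Ulrich ∩ Jun ∩ Thandi: 14:45–15:00, 15:15–16:00.
Ulrich ∩ Jun ∩ Thandi ∩ Eitan: 14:45–15:00, 15:15–16:00.
Total common minutes: 15 + 45 = 60.

60 minutes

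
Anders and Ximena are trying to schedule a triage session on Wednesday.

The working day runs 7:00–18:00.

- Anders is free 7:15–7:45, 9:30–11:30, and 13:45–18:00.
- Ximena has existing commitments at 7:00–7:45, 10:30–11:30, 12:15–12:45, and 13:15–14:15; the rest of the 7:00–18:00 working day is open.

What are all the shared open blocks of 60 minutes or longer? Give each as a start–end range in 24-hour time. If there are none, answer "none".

09:30–10:30, 14:15–18:00

Ximena free within 07:00–18:00: 07:45–10:30, 11:30–12:15, 12:45–13:15, 14:15–18:00.
Anders ∩ Ximena: 09:30–10:30, 14:15–18:00.
Windows ≥ 60 min: 09:30–10:30, 14:15–18:00.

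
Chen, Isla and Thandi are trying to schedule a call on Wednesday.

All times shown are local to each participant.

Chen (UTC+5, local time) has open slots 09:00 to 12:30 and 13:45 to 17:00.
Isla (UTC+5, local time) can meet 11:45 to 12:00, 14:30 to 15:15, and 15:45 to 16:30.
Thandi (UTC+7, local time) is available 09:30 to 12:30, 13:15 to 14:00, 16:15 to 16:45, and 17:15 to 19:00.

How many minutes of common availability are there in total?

Chen → UTC: 04:00–07:30, 08:45–12:00.
Isla → UTC: 06:45–07:00, 09:30–10:15, 10:45–11:30.
Thandi → UTC: 02:30–05:30, 06:15–07:00, 09:15–09:45, 10:15–12:00.
Chen ∩ Isla: 06:45–07:00, 09:30–10:15, 10:45–11:30.
Chen ∩ Isla ∩ Thandi: 06:45–07:00, 09:30–09:45, 10:45–11:30.
Total common minutes: 15 + 15 + 45 = 75.

75 minutes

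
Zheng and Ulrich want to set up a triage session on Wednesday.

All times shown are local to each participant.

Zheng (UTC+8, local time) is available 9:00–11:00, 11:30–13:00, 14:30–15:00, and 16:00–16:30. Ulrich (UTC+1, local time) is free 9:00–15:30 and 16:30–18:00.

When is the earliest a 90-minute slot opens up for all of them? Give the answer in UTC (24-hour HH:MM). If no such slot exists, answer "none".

none

Zheng → UTC: 01:00–03:00, 03:30–05:00, 06:30–07:00, 08:00–08:30.
Ulrich → UTC: 08:00–14:30, 15:30–17:00.
Zheng ∩ Ulrich: 08:00–08:30.
Windows ≥ 90 min: (none).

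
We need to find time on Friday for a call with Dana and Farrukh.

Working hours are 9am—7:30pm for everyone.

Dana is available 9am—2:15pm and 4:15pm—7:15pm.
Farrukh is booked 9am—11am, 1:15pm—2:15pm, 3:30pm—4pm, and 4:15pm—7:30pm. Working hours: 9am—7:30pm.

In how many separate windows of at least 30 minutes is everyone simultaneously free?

1

Farrukh free within 09:00–19:30: 11:00–13:15, 14:15–15:30, 16:00–16:15.
Dana ∩ Farrukh: 11:00–13:15.
Windows ≥ 30 min: 11:00–13:15.
That's 1 window.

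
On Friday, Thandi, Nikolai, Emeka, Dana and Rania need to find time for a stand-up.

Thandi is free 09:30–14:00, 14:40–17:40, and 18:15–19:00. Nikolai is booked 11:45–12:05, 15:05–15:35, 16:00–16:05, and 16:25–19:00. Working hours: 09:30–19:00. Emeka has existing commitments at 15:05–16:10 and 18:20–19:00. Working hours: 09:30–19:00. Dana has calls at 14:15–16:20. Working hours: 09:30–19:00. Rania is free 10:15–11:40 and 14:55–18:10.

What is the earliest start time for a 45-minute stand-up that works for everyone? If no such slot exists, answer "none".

Nikolai free within 09:30–19:00: 09:30–11:45, 12:05–15:05, 15:35–16:00, 16:05–16:25.
Emeka free within 09:30–19:00: 09:30–15:05, 16:10–18:20.
Dana free within 09:30–19:00: 09:30–14:15, 16:20–19:00.
Thandi ∩ Nikolai: 09:30–11:45, 12:05–14:00, 14:40–15:05, 15:35–16:00, 16:05–16:25.
Thandi ∩ Nikolai ∩ Emeka: 09:30–11:45, 12:05–14:00, 14:40–15:05, 16:10–16:25.
Thandi ∩ Nikolai ∩ Emeka ∩ Dana: 09:30–11:45, 12:05–14:00, 16:20–16:25.
Thandi ∩ Nikolai ∩ Emeka ∩ Dana ∩ Rania: 10:15–11:40, 16:20–16:25.
Windows ≥ 45 min: 10:15–11:40.
Earliest such window starts at 10:15.

10:15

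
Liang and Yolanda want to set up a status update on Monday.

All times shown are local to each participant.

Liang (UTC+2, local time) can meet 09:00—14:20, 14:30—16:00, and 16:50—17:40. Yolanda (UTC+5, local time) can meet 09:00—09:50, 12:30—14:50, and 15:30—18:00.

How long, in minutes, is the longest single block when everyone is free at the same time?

140 minutes

Liang → UTC: 07:00–12:20, 12:30–14:00, 14:50–15:40.
Yolanda → UTC: 04:00–04:50, 07:30–09:50, 10:30–13:00.
Liang ∩ Yolanda: 07:30–09:50, 10:30–12:20, 12:30–13:00.
Common window lengths: 140, 110, 30 min; longest is 140.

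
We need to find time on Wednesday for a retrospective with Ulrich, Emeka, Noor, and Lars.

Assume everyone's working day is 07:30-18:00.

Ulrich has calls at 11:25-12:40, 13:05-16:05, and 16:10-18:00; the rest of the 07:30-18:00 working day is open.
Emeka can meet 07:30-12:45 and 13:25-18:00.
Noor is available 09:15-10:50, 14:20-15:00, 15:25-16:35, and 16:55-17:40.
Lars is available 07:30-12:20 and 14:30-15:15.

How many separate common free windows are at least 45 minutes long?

Ulrich free within 07:30–18:00: 07:30–11:25, 12:40–13:05, 16:05–16:10.
Ulrich ∩ Emeka: 07:30–11:25, 12:40–12:45, 16:05–16:10.
Ulrich ∩ Emeka ∩ Noor: 09:15–10:50, 16:05–16:10.
Ulrich ∩ Emeka ∩ Noor ∩ Lars: 09:15–10:50.
Windows ≥ 45 min: 09:15–10:50.
That's 1 window.

1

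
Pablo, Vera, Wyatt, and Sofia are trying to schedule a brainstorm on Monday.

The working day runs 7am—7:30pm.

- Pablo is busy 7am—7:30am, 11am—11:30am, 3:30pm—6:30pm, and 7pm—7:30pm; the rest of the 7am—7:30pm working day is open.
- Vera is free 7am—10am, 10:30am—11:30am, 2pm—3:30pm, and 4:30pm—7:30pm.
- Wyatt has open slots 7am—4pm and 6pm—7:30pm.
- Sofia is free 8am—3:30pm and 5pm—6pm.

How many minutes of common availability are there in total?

240 minutes

Pablo free within 07:00–19:30: 07:30–11:00, 11:30–15:30, 18:30–19:00.
Pablo ∩ Vera: 07:30–10:00, 10:30–11:00, 14:00–15:30, 18:30–19:00.
Pablo ∩ Vera ∩ Wyatt: 07:30–10:00, 10:30–11:00, 14:00–15:30, 18:30–19:00.
Pablo ∩ Vera ∩ Wyatt ∩ Sofia: 08:00–10:00, 10:30–11:00, 14:00–15:30.
Total common minutes: 120 + 30 + 90 = 240.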